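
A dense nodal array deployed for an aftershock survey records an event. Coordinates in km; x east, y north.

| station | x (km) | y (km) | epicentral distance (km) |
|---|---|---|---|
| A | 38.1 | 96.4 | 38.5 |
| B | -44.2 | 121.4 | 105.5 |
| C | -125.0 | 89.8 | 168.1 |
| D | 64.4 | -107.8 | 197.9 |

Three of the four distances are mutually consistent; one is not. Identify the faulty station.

D

Solve using three stations at a time. Using A, B, C (subtract circle equations pairwise → linear system) gives (x, y) ≈ (40.1, 57.9).
Distances from that point to each station vs reported:
  A: calculated 38.6 vs reported 38.5 → residual 0.1 km
  B: calculated 105.5 vs reported 105.5 → residual 0.0 km
  C: calculated 168.1 vs reported 168.1 → residual 0.0 km
  D: calculated 167.4 vs reported 197.9 → residual 30.5 km
A, B, C are mutually consistent (residuals ≈ 0); D is off by 30.5 km.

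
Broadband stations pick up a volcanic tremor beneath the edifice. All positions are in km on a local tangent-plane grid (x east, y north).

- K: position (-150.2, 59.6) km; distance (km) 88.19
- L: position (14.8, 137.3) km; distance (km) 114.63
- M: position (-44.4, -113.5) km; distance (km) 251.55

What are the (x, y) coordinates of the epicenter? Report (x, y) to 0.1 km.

-99.7 km east, 131.9 km north

Circle about each station: (x + 150.2)² + (y − 59.6)² = 88.19²; (x − 14.8)² + (y − 137.3)² = 114.63²; (x + 44.4)² + (y + 113.5)² = 251.55².
Subtracting pairs of circle equations eliminates x²+y² and gives linear equations (the radical axes):
330.0 x + 155.4 y = -12404.43
211.6 x − 346.2 y = -66758.52
Solving the 2×2 system: x ≈ -99.7, y ≈ 131.9 km.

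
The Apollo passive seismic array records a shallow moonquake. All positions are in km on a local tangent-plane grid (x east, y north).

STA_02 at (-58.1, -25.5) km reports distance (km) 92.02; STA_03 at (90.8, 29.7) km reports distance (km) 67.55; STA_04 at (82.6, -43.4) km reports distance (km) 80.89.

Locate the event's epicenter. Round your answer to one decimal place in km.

x ≈ 25.2 km, y ≈ 13.6 km

Circle about each station: (x + 58.1)² + (y + 25.5)² = 92.02²; (x − 90.8)² + (y − 29.7)² = 67.55²; (x − 82.6)² + (y + 43.4)² = 80.89².
Subtracting the STA_02 equation from the STA_03 and STA_04 equations removes the quadratic terms:
297.8 x + 110.4 y = 9005.55
281.4 x − 35.8 y = 6604.95
Solving the 2×2 system: x ≈ 25.2, y ≈ 13.6 km.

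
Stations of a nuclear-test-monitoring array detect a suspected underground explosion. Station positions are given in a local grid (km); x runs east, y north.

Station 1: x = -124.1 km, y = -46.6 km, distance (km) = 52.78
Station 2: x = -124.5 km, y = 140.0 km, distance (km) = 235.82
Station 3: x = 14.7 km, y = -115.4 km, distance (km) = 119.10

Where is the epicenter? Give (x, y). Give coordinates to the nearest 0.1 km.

(-102.6, -94.8)

Circle about each station: (x + 124.1)² + (y + 46.6)² = 52.78²; (x + 124.5)² + (y − 140.0)² = 235.82²; (x − 14.7)² + (y + 115.4)² = 119.10².
Subtracting pairs of circle equations eliminates x²+y² and gives linear equations (the radical axes):
-0.8 x + 373.2 y = -35297.46
277.6 x − 137.6 y = -15438.20
Solving the 2×2 system: x ≈ -102.6, y ≈ -94.8 km.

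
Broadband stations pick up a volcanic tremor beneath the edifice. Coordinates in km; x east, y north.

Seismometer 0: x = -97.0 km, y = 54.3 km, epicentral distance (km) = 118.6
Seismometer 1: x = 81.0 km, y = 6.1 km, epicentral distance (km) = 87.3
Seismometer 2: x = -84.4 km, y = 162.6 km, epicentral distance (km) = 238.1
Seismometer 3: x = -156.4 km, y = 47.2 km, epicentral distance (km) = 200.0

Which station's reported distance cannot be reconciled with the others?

Seismometer 0

Solve using three stations at a time. Using Seismometer 1, Seismometer 2, Seismometer 3 (subtract circle equations pairwise → linear system) gives (x, y) ≈ (16.7, -53.0).
Distances from that point to each station vs reported:
  Seismometer 0: calculated 156.3 vs reported 118.6 → residual 37.7 km
  Seismometer 1: calculated 87.3 vs reported 87.3 → residual 0.0 km
  Seismometer 2: calculated 238.1 vs reported 238.1 → residual 0.0 km
  Seismometer 3: calculated 200.0 vs reported 200.0 → residual 0.0 km
Seismometer 1, Seismometer 2, Seismometer 3 are mutually consistent (residuals ≈ 0); Seismometer 0 is off by 37.7 km.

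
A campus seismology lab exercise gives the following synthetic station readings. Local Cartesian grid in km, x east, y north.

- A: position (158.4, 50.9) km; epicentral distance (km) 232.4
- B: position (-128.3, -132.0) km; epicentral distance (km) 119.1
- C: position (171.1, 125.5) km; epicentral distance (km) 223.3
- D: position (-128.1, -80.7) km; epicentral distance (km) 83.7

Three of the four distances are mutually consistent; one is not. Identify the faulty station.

C

Solve using three stations at a time. Using A, B, D (subtract circle equations pairwise → linear system) gives (x, y) ≈ (-56.9, -36.7).
Distances from that point to each station vs reported:
  A: calculated 232.4 vs reported 232.4 → residual 0.0 km
  B: calculated 119.1 vs reported 119.1 → residual 0.0 km
  C: calculated 279.8 vs reported 223.3 → residual 56.5 km
  D: calculated 83.7 vs reported 83.7 → residual 0.0 km
A, B, D are mutually consistent (residuals ≈ 0); C is off by 56.5 km.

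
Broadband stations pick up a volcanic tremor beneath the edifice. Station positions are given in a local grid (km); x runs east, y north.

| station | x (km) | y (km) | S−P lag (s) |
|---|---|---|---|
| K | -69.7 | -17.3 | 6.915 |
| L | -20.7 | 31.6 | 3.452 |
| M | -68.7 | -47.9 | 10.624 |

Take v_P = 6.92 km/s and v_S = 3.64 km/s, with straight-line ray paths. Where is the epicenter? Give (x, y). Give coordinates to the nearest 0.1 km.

Distance from S−P lag: d = Δt · v_P v_S / (v_P − v_S) = Δt · (6.92·3.64)/(6.92−3.64) ≈ 7.6795·Δt.
So d_K = 53.10, d_L = 26.51, d_M = 81.59 km.
Circle about each station: (x + 69.7)² + (y + 17.3)² = 53.10²; (x + 20.7)² + (y − 31.6)² = 26.51²; (x + 68.7)² + (y + 47.9)² = 81.59².
Subtracting the K equation from the L and M equations removes the quadratic terms:
98.0 x + 97.8 y = -1613.50
2.0 x − 61.2 y = -1980.60
Solving the 2×2 system: x ≈ -47.2, y ≈ 30.8 km.

(-47.2, 30.8)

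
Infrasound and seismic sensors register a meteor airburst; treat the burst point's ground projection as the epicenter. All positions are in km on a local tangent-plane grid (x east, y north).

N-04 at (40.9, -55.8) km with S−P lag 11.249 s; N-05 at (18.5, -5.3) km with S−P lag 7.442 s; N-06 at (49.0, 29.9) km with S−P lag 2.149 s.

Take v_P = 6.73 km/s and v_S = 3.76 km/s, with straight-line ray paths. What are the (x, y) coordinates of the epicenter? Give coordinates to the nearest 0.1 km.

Distance from S−P lag: d = Δt · v_P v_S / (v_P − v_S) = Δt · (6.73·3.76)/(6.73−3.76) ≈ 8.5201·Δt.
So d_N-04 = 95.84, d_N-05 = 63.41, d_N-06 = 18.31 km.
Circle about each station: (x − 40.9)² + (y + 55.8)² = 95.84²; (x − 18.5)² + (y + 5.3)² = 63.41²; (x − 49.0)² + (y − 29.9)² = 18.31².
Subtracting pairs of circle equations eliminates x²+y² and gives linear equations (the radical axes):
-44.8 x + 101.0 y = 748.37
16.2 x + 171.4 y = 7358.61
Solving the 2×2 system: x ≈ 66.0, y ≈ 36.7 km.
Check against N-04 (with the unrounded x, y): √((x − 40.9)²+(y + 55.8)²) = 95.84 ≈ 95.84 km. ✓

66.0 km east, 36.7 km north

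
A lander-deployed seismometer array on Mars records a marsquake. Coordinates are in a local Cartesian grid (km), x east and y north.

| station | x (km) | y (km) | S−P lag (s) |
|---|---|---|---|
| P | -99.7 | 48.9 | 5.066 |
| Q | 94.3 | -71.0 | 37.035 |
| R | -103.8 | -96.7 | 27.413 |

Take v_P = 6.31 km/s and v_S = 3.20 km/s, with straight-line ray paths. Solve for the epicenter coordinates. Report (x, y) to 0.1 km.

-92.1 km east, 80.9 km north

Distance from S−P lag: d = Δt · v_P v_S / (v_P − v_S) = Δt · (6.31·3.20)/(6.31−3.20) ≈ 6.4926·Δt.
So d_P = 32.89, d_Q = 240.45, d_R = 177.98 km.
Circle about each station: (x + 99.7)² + (y − 48.9)² = 32.89²; (x − 94.3)² + (y + 71.0)² = 240.45²; (x + 103.8)² + (y + 96.7)² = 177.98².
Subtracting the P equation from the Q and R equations removes the quadratic terms:
388.0 x − 239.8 y = -55132.26
-8.2 x − 291.2 y = -22801.10
Solving the 2×2 system: x ≈ -92.1, y ≈ 80.9 km.
Check against P (with the unrounded x, y): √((x + 99.7)²+(y − 48.9)²) = 32.88 ≈ 32.89 km. ✓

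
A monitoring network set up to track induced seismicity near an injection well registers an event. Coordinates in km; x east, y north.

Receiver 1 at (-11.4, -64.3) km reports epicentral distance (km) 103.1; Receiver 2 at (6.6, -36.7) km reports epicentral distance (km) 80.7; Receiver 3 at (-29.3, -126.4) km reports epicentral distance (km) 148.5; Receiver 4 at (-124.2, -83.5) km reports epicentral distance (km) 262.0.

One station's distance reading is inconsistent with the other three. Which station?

Solve using three stations at a time. Using Receiver 1, Receiver 2, Receiver 3 (subtract circle equations pairwise → linear system) gives (x, y) ≈ (87.3, -34.4).
Distances from that point to each station vs reported:
  Receiver 1: calculated 103.1 vs reported 103.1 → residual 0.0 km
  Receiver 2: calculated 80.7 vs reported 80.7 → residual 0.0 km
  Receiver 3: calculated 148.5 vs reported 148.5 → residual 0.0 km
  Receiver 4: calculated 217.1 vs reported 262.0 → residual 44.9 km
Receiver 1, Receiver 2, Receiver 3 are mutually consistent (residuals ≈ 0); Receiver 4 is off by 44.9 km.

Receiver 4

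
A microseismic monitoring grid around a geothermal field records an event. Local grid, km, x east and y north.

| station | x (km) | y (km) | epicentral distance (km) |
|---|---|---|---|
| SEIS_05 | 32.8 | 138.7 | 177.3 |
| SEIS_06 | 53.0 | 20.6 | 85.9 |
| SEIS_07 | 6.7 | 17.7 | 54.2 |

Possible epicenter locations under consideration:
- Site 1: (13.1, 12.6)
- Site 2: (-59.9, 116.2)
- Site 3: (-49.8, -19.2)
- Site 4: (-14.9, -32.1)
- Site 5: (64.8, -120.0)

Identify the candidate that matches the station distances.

For each candidate, compare |candidate − station| to the reported distance:
Site 1: residuals SEIS_05 49.7, SEIS_06 45.2, SEIS_07 46.0 → max 49.7 km
Site 2: residuals SEIS_05 81.9, SEIS_06 62.0, SEIS_07 64.7 → max 81.9 km
Site 3: residuals SEIS_05 0.9, SEIS_06 24.3, SEIS_07 13.3 → max 24.3 km
Site 4: residuals SEIS_05 0.0, SEIS_06 0.1, SEIS_07 0.1 → max 0.1 km
Site 5: residuals SEIS_05 83.4, SEIS_06 55.2, SEIS_07 95.3 → max 95.3 km
Only Site 4 has all residuals ≈ 0.

Site 4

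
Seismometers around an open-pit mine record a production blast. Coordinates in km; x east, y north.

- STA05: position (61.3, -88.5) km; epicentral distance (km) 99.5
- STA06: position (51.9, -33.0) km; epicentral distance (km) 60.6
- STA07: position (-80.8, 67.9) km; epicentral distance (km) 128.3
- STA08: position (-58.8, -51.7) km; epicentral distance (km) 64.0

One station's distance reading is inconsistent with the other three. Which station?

Solve using three stations at a time. Using STA05, STA06, STA08 (subtract circle equations pairwise → linear system) gives (x, y) ≈ (-6.1, -15.3).
Distances from that point to each station vs reported:
  STA05: calculated 99.5 vs reported 99.5 → residual 0.0 km
  STA06: calculated 60.7 vs reported 60.6 → residual 0.1 km
  STA07: calculated 111.8 vs reported 128.3 → residual 16.5 km
  STA08: calculated 64.1 vs reported 64.0 → residual 0.1 km
STA05, STA06, STA08 are mutually consistent (residuals ≈ 0); STA07 is off by 16.5 km.

STA07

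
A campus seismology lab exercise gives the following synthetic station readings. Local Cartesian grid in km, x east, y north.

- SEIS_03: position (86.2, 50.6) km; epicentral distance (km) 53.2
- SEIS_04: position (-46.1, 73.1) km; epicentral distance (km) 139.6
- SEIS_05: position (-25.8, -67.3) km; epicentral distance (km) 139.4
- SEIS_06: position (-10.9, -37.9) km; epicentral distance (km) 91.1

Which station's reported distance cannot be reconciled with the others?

SEIS_05

Solve using three stations at a time. Using SEIS_03, SEIS_04, SEIS_06 (subtract circle equations pairwise → linear system) gives (x, y) ≈ (72.3, -0.8).
Distances from that point to each station vs reported:
  SEIS_03: calculated 53.3 vs reported 53.2 → residual 0.1 km
  SEIS_04: calculated 139.6 vs reported 139.6 → residual 0.0 km
  SEIS_05: calculated 118.5 vs reported 139.4 → residual 20.9 km
  SEIS_06: calculated 91.1 vs reported 91.1 → residual 0.0 km
SEIS_03, SEIS_04, SEIS_06 are mutually consistent (residuals ≈ 0); SEIS_05 is off by 20.9 km.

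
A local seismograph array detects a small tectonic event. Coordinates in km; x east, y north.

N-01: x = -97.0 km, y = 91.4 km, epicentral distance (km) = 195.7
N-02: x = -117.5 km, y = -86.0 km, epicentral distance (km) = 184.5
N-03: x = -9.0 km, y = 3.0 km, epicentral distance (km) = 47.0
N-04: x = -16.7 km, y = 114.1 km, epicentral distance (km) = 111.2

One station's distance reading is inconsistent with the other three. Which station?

Solve using three stations at a time. Using N-02, N-03, N-04 (subtract circle equations pairwise → linear system) gives (x, y) ≈ (36.1, 16.2).
Distances from that point to each station vs reported:
  N-01: calculated 152.8 vs reported 195.7 → residual 42.9 km
  N-02: calculated 184.5 vs reported 184.5 → residual 0.0 km
  N-03: calculated 47.0 vs reported 47.0 → residual 0.0 km
  N-04: calculated 111.2 vs reported 111.2 → residual 0.0 km
N-02, N-03, N-04 are mutually consistent (residuals ≈ 0); N-01 is off by 42.9 km.

N-01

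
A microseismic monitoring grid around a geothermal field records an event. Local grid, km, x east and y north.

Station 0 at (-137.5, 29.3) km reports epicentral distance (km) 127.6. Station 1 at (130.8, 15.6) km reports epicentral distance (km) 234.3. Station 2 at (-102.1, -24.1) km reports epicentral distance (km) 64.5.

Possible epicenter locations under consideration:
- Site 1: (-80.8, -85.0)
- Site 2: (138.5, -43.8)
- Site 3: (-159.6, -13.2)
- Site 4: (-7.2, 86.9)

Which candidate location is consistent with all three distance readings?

Site 1

For each candidate, compare |candidate − station| to the reported distance:
Site 1: residuals Station 0 0.0, Station 1 0.0, Station 2 0.0 → max 0.0 km
Site 2: residuals Station 0 157.9, Station 1 174.4, Station 2 176.9 → max 176.9 km
Site 3: residuals Station 0 79.7, Station 1 57.5, Station 2 6.0 → max 79.7 km
Site 4: residuals Station 0 14.9, Station 1 79.0, Station 2 81.5 → max 81.5 km
Only Site 1 has all residuals ≈ 0.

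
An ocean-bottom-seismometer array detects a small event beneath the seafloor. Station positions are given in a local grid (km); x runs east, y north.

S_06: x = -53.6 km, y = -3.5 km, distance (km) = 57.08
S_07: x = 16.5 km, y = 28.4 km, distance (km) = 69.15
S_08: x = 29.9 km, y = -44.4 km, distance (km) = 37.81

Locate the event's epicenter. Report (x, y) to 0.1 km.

-7.1 km east, -36.6 km north

Circle about each station: (x + 53.6)² + (y + 3.5)² = 57.08²; (x − 16.5)² + (y − 28.4)² = 69.15²; (x − 29.9)² + (y + 44.4)² = 37.81².
Subtracting the S_06 equation from the S_07 and S_08 equations removes the quadratic terms:
140.2 x + 63.8 y = -3330.00
167.0 x − 81.8 y = 1808.69
Solving the 2×2 system: x ≈ -7.1, y ≈ -36.6 km.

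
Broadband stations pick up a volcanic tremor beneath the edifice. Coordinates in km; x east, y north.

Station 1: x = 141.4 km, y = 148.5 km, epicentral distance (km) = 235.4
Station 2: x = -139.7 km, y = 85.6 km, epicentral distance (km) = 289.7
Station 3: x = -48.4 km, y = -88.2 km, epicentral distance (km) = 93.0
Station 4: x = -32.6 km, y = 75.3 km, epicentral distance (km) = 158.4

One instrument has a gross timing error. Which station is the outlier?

Solve using three stations at a time. Using Station 1, Station 3, Station 4 (subtract circle equations pairwise → linear system) gives (x, y) ≈ (41.5, -64.7).
Distances from that point to each station vs reported:
  Station 1: calculated 235.4 vs reported 235.4 → residual 0.0 km
  Station 2: calculated 235.4 vs reported 289.7 → residual 54.3 km
  Station 3: calculated 93.0 vs reported 93.0 → residual 0.0 km
  Station 4: calculated 158.4 vs reported 158.4 → residual 0.0 km
Station 1, Station 3, Station 4 are mutually consistent (residuals ≈ 0); Station 2 is off by 54.3 km.

Station 2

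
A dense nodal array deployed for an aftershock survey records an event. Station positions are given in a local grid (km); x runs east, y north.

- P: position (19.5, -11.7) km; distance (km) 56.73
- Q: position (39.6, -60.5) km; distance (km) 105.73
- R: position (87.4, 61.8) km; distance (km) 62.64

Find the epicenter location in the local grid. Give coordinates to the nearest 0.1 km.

27.2 km east, 44.5 km north

Circle about each station: (x − 19.5)² + (y + 11.7)² = 56.73²; (x − 39.6)² + (y + 60.5)² = 105.73²; (x − 87.4)² + (y − 61.8)² = 62.64².
Subtracting the P equation from the Q and R equations removes the quadratic terms:
40.2 x − 97.6 y = -3249.27
135.8 x + 147.0 y = 10235.38
Solving the 2×2 system: x ≈ 27.2, y ≈ 44.5 km.
Check against P (with the unrounded x, y): √((x − 19.5)²+(y + 11.7)²) = 56.72 ≈ 56.73 km. ✓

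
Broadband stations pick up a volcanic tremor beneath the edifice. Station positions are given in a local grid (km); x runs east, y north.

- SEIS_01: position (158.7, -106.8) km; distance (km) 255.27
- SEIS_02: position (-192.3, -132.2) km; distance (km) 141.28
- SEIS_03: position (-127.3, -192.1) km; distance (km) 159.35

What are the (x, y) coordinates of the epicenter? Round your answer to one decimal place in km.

(-87.1, -37.9)

Circle about each station: (x − 158.7)² + (y + 106.8)² = 255.27²; (x + 192.3)² + (y + 132.2)² = 141.28²; (x + 127.3)² + (y + 192.1)² = 159.35².
Subtracting the SEIS_01 equation from the SEIS_02 and SEIS_03 equations removes the quadratic terms:
-702.0 x − 50.8 y = 63066.93
-572.0 x − 170.6 y = 56286.12
Solving the 2×2 system: x ≈ -87.1, y ≈ -37.9 km.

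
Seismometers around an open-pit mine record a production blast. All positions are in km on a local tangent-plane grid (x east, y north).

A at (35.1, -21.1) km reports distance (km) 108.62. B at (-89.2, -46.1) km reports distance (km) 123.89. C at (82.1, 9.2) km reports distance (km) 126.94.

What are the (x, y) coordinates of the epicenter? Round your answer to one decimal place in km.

Circle about each station: (x − 35.1)² + (y + 21.1)² = 108.62²; (x + 89.2)² + (y + 46.1)² = 123.89²; (x − 82.1)² + (y − 9.2)² = 126.94².
Subtracting the A equation from the B and C equations removes the quadratic terms:
-248.6 x − 50.0 y = 4854.20
94.0 x + 60.6 y = 832.37
Solving the 2×2 system: x ≈ -32.4, y ≈ 64.0 km.
Check against A (with the unrounded x, y): √((x − 35.1)²+(y + 21.1)²) = 108.61 ≈ 108.62 km. ✓

(-32.4, 64.0)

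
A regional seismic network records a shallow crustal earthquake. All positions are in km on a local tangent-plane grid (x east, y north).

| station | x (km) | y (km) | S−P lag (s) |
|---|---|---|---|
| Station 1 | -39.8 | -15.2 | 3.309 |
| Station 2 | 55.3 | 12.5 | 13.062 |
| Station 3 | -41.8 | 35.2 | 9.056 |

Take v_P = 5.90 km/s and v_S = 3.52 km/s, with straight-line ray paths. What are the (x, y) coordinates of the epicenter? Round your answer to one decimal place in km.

-43.8 km east, -43.8 km north

Distance from S−P lag: d = Δt · v_P v_S / (v_P − v_S) = Δt · (5.90·3.52)/(5.90−3.52) ≈ 8.7261·Δt.
So d_Station 1 = 28.87, d_Station 2 = 113.98, d_Station 3 = 79.02 km.
Circle about each station: (x + 39.8)² + (y + 15.2)² = 28.87²; (x − 55.3)² + (y − 12.5)² = 113.98²; (x + 41.8)² + (y − 35.2)² = 79.02².
Subtracting the Station 1 equation from the Station 2 and Station 3 equations removes the quadratic terms:
190.2 x + 55.4 y = -10758.70
-4.0 x + 100.8 y = -4239.48
Solving the 2×2 system: x ≈ -43.8, y ≈ -43.8 km.
Check against Station 1 (with the unrounded x, y): √((x + 39.8)²+(y + 15.2)²) = 28.88 ≈ 28.87 km. ✓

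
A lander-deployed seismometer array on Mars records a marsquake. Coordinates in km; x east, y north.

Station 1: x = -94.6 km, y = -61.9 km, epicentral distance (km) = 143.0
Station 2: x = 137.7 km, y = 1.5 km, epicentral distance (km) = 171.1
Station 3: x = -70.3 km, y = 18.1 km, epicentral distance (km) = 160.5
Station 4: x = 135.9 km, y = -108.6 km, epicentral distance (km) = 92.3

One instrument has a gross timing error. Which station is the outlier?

Station 2

Solve using three stations at a time. Using Station 1, Station 3, Station 4 (subtract circle equations pairwise → linear system) gives (x, y) ≈ (44.8, -93.7).
Distances from that point to each station vs reported:
  Station 1: calculated 143.0 vs reported 143.0 → residual 0.0 km
  Station 2: calculated 133.0 vs reported 171.1 → residual 38.1 km
  Station 3: calculated 160.5 vs reported 160.5 → residual 0.0 km
  Station 4: calculated 92.3 vs reported 92.3 → residual 0.0 km
Station 1, Station 3, Station 4 are mutually consistent (residuals ≈ 0); Station 2 is off by 38.1 km.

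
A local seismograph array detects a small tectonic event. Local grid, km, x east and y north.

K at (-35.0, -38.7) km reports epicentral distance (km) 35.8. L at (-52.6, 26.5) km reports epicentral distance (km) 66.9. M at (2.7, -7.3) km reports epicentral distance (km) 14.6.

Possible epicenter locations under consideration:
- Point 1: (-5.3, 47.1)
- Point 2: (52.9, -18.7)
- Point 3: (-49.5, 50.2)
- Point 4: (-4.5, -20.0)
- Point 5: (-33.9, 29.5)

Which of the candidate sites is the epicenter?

Point 4

For each candidate, compare |candidate − station| to the reported distance:
Point 1: residuals K 55.0, L 15.3, M 40.4 → max 55.0 km
Point 2: residuals K 54.3, L 47.9, M 36.9 → max 54.3 km
Point 3: residuals K 54.3, L 43.0, M 63.1 → max 63.1 km
Point 4: residuals K 0.0, L 0.0, M 0.0 → max 0.0 km
Point 5: residuals K 32.4, L 48.0, M 37.3 → max 48.0 km
Only Point 4 has all residuals ≈ 0.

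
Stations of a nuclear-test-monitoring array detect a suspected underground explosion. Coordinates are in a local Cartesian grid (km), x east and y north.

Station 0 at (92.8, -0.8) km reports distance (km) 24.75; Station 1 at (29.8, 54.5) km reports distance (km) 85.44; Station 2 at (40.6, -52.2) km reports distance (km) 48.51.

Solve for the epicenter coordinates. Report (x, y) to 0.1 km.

Circle about each station: (x − 92.8)² + (y + 0.8)² = 24.75²; (x − 29.8)² + (y − 54.5)² = 85.44²; (x − 40.6)² + (y + 52.2)² = 48.51².
Subtracting the Station 0 equation from the Station 1 and Station 2 equations removes the quadratic terms:
-126.0 x + 110.6 y = -11441.62
-104.4 x − 102.8 y = -5979.94
Solving the 2×2 system: x ≈ 75.0, y ≈ -18.0 km.

x ≈ 75.0 km, y ≈ -18.0 km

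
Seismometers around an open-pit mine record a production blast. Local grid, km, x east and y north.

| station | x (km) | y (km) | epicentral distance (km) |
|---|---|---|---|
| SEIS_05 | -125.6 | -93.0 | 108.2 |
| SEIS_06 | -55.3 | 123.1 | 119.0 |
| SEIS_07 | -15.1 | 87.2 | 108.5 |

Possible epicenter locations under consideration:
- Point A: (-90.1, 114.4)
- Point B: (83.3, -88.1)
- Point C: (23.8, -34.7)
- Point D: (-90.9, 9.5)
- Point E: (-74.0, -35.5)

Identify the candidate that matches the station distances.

Point D

For each candidate, compare |candidate − station| to the reported distance:
Point A: residuals SEIS_05 102.2, SEIS_06 83.1, SEIS_07 28.7 → max 102.2 km
Point B: residuals SEIS_05 100.8, SEIS_06 133.6, SEIS_07 92.5 → max 133.6 km
Point C: residuals SEIS_05 52.2, SEIS_06 57.5, SEIS_07 19.5 → max 57.5 km
Point D: residuals SEIS_05 0.0, SEIS_06 0.0, SEIS_07 0.0 → max 0.0 km
Point E: residuals SEIS_05 30.9, SEIS_06 40.7, SEIS_07 27.6 → max 40.7 km
Only Point D has all residuals ≈ 0.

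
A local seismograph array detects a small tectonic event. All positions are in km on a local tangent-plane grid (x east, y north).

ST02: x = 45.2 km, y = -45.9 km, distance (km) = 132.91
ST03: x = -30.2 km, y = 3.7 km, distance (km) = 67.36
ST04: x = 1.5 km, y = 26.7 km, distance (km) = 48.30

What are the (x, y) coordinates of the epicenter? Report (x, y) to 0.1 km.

(-19.5, 70.2)

Circle about each station: (x − 45.2)² + (y + 45.9)² = 132.91²; (x + 30.2)² + (y − 3.7)² = 67.36²; (x − 1.5)² + (y − 26.7)² = 48.30².
Subtracting pairs of circle equations eliminates x²+y² and gives linear equations (the radical axes):
-150.8 x + 99.2 y = 9903.58
-87.4 x + 145.2 y = 11897.47
Solving the 2×2 system: x ≈ -19.5, y ≈ 70.2 km.
Check against ST02 (with the unrounded x, y): √((x − 45.2)²+(y + 45.9)²) = 132.91 ≈ 132.91 km. ✓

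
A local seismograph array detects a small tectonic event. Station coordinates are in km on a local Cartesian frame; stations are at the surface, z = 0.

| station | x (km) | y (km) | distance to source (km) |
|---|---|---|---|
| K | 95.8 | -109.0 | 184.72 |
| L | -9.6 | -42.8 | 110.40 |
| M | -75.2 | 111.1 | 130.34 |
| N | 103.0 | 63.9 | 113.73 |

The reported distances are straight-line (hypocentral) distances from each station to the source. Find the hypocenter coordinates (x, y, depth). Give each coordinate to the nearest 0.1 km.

x ≈ 13.3 km, y ≈ 42.3 km, depth ≈ 66.5 km

Each station gives a sphere (x−x_i)² + (y−y_i)² + z² = d_i² (stations at z=0).
Subtracting the K sphere from L and M: z² cancels, leaving linear equations in x and y:
-210.8 x + 132.4 y = 2798.68
-342.0 x + 440.2 y = 14072.57
Solving: x ≈ 13.285, y ≈ 42.290 km (keep extra digits for the depth step; rounded: 13.3, 42.3).
Then from the K sphere: z² = 184.72² − (x − 95.8)² − (y + 109.0)² with x = 13.285, y = 42.290, so z ≈ 66.514 ≈ 66.5 km.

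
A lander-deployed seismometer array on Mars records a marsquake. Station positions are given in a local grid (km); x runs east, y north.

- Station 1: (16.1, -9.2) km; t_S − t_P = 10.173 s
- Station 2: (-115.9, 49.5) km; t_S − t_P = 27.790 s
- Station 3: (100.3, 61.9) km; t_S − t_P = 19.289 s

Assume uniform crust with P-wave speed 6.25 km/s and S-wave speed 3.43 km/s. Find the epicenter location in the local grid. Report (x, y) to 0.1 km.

x ≈ 53.3 km, y ≈ -77.0 km

Distance from S−P lag: d = Δt · v_P v_S / (v_P − v_S) = Δt · (6.25·3.43)/(6.25−3.43) ≈ 7.6020·Δt.
So d_Station 1 = 77.33, d_Station 2 = 211.26, d_Station 3 = 146.63 km.
Circle about each station: (x − 16.1)² + (y + 9.2)² = 77.33²; (x + 115.9)² + (y − 49.5)² = 211.26²; (x − 100.3)² + (y − 61.9)² = 146.63².
Subtracting the Station 1 equation from the Station 2 and Station 3 equations removes the quadratic terms:
-264.0 x + 117.4 y = -23111.65
168.4 x + 142.2 y = -1972.58
Solving the 2×2 system: x ≈ 53.3, y ≈ -77.0 km.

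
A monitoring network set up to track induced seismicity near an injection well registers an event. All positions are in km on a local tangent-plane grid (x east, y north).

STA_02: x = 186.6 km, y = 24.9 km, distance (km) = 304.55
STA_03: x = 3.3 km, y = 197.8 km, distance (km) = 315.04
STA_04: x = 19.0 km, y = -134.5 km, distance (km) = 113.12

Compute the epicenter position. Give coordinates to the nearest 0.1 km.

(-89.7, -103.2)

Circle about each station: (x − 186.6)² + (y − 24.9)² = 304.55²; (x − 3.3)² + (y − 197.8)² = 315.04²; (x − 19.0)² + (y + 134.5)² = 113.12².
Subtracting pairs of circle equations eliminates x²+y² and gives linear equations (the radical axes):
-366.6 x + 345.8 y = -2803.34
-335.2 x − 318.8 y = 62966.25
Solving the 2×2 system: x ≈ -89.7, y ≈ -103.2 km.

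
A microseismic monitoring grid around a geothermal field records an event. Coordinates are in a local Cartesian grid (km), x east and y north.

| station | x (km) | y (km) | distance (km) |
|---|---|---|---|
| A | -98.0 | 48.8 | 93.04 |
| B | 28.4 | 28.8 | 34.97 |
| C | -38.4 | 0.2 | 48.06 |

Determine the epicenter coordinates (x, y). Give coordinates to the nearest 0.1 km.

Circle about each station: (x + 98.0)² + (y − 48.8)² = 93.04²; (x − 28.4)² + (y − 28.8)² = 34.97²; (x + 38.4)² + (y − 0.2)² = 48.06².
Subtracting the A equation from the B and C equations removes the quadratic terms:
252.8 x − 40.0 y = -2915.90
119.2 x − 97.2 y = -4164.16
Solving the 2×2 system: x ≈ -5.9, y ≈ 35.6 km.
Check against A (with the unrounded x, y): √((x + 98.0)²+(y − 48.8)²) = 93.04 ≈ 93.04 km. ✓

x ≈ -5.9 km, y ≈ 35.6 km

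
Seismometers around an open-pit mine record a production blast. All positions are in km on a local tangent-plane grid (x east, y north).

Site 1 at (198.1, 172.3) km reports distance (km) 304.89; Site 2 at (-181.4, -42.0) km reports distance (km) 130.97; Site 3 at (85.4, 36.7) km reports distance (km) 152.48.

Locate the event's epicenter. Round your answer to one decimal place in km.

x ≈ -66.2 km, y ≈ 20.3 km

Circle about each station: (x − 198.1)² + (y − 172.3)² = 304.89²; (x + 181.4)² + (y + 42.0)² = 130.97²; (x − 85.4)² + (y − 36.7)² = 152.48².
Subtracting the Site 1 equation from the Site 2 and Site 3 equations removes the quadratic terms:
-759.0 x − 428.6 y = 41543.83
-225.4 x − 271.2 y = 9416.91
Solving the 2×2 system: x ≈ -66.2, y ≈ 20.3 km.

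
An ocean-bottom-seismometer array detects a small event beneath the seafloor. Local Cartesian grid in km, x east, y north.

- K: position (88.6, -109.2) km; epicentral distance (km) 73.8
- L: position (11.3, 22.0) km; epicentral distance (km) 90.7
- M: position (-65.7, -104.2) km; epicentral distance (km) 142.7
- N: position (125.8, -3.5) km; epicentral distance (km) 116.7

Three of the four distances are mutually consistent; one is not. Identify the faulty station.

Solve using three stations at a time. Using K, L, N (subtract circle equations pairwise → linear system) gives (x, y) ≈ (28.0, -67.1).
Distances from that point to each station vs reported:
  K: calculated 73.8 vs reported 73.8 → residual 0.0 km
  L: calculated 90.7 vs reported 90.7 → residual 0.0 km
  M: calculated 100.8 vs reported 142.7 → residual 41.9 km
  N: calculated 116.7 vs reported 116.7 → residual 0.0 km
K, L, N are mutually consistent (residuals ≈ 0); M is off by 41.9 km.

M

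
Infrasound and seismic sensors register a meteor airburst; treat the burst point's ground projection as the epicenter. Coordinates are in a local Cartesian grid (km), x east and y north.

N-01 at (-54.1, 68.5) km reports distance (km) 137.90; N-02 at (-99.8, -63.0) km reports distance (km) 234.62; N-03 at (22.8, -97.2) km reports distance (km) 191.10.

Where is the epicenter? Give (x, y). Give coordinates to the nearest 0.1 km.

82.9 km east, 84.2 km north

Circle about each station: (x + 54.1)² + (y − 68.5)² = 137.90²; (x + 99.8)² + (y + 63.0)² = 234.62²; (x − 22.8)² + (y + 97.2)² = 191.10².
Subtracting the N-01 equation from the N-02 and N-03 equations removes the quadratic terms:
-91.4 x − 263.0 y = -29720.15
153.8 x − 331.4 y = -15154.18
Solving the 2×2 system: x ≈ 82.9, y ≈ 84.2 km.
Check against N-01 (with the unrounded x, y): √((x + 54.1)²+(y − 68.5)²) = 137.89 ≈ 137.90 km. ✓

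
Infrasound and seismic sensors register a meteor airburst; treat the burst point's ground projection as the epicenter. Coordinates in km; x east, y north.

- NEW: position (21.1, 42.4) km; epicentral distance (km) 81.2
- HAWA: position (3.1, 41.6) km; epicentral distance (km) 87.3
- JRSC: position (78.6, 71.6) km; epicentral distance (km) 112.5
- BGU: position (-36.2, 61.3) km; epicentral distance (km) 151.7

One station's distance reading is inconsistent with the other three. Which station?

BGU

Solve using three stations at a time. Using NEW, HAWA, JRSC (subtract circle equations pairwise → linear system) gives (x, y) ≈ (44.1, -35.5).
Distances from that point to each station vs reported:
  NEW: calculated 81.2 vs reported 81.2 → residual 0.0 km
  HAWA: calculated 87.3 vs reported 87.3 → residual 0.0 km
  JRSC: calculated 112.5 vs reported 112.5 → residual 0.0 km
  BGU: calculated 125.8 vs reported 151.7 → residual 25.9 km
NEW, HAWA, JRSC are mutually consistent (residuals ≈ 0); BGU is off by 25.9 km.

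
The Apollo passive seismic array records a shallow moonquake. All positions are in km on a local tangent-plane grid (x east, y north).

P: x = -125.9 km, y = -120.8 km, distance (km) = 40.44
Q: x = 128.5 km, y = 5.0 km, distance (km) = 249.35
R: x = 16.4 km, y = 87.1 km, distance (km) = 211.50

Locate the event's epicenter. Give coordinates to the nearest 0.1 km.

Circle about each station: (x + 125.9)² + (y + 120.8)² = 40.44²; (x − 128.5)² + (y − 5.0)² = 249.35²; (x − 16.4)² + (y − 87.1)² = 211.50².
Subtracting the P equation from the Q and R equations removes the quadratic terms:
508.8 x + 251.6 y = -74446.23
284.6 x + 415.8 y = -65684.94
Solving the 2×2 system: x ≈ -103.1, y ≈ -87.4 km.
Check against P (with the unrounded x, y): √((x + 125.9)²+(y + 120.8)²) = 40.44 ≈ 40.44 km. ✓

-103.1 km east, -87.4 km north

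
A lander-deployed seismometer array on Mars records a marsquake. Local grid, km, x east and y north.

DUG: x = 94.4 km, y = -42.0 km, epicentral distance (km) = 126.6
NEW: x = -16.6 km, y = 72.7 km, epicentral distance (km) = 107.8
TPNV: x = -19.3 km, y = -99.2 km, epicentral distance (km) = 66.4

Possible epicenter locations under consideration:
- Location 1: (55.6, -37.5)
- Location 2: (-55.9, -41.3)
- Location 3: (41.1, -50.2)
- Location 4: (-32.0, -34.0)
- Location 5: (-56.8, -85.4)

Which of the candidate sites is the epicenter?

For each candidate, compare |candidate − station| to the reported distance:
Location 1: residuals DUG 87.5, NEW 23.9, TPNV 30.6 → max 87.5 km
Location 2: residuals DUG 23.7, NEW 12.8, TPNV 2.1 → max 23.7 km
Location 3: residuals DUG 72.7, NEW 28.0, TPNV 11.4 → max 72.7 km
Location 4: residuals DUG 0.1, NEW 0.0, TPNV 0.0 → max 0.1 km
Location 5: residuals DUG 30.7, NEW 55.3, TPNV 26.4 → max 55.3 km
Only Location 4 has all residuals ≈ 0.

Location 4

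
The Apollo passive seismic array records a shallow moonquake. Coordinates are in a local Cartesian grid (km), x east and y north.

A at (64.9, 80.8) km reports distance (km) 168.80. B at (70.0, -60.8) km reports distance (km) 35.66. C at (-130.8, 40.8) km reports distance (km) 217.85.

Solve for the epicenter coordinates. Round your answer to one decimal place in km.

Circle about each station: (x − 64.9)² + (y − 80.8)² = 168.80²; (x − 70.0)² + (y + 60.8)² = 35.66²; (x + 130.8)² + (y − 40.8)² = 217.85².
Subtracting pairs of circle equations eliminates x²+y² and gives linear equations (the radical axes):
10.2 x − 283.2 y = 25077.79
-391.4 x − 80.0 y = -10932.55
Solving the 2×2 system: x ≈ 45.7, y ≈ -86.9 km.

(45.7, -86.9)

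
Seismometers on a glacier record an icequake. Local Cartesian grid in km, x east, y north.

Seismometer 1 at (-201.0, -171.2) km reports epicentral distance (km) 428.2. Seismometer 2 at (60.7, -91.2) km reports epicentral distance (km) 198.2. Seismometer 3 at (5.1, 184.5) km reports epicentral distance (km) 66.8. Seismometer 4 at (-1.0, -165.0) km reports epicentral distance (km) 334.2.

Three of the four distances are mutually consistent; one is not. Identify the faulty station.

Seismometer 2

Solve using three stations at a time. Using Seismometer 1, Seismometer 3, Seismometer 4 (subtract circle equations pairwise → linear system) gives (x, y) ≈ (67.9, 162.0).
Distances from that point to each station vs reported:
  Seismometer 1: calculated 428.2 vs reported 428.2 → residual 0.0 km
  Seismometer 2: calculated 253.3 vs reported 198.2 → residual 55.1 km
  Seismometer 3: calculated 66.7 vs reported 66.8 → residual 0.1 km
  Seismometer 4: calculated 334.2 vs reported 334.2 → residual 0.0 km
Seismometer 1, Seismometer 3, Seismometer 4 are mutually consistent (residuals ≈ 0); Seismometer 2 is off by 55.1 km.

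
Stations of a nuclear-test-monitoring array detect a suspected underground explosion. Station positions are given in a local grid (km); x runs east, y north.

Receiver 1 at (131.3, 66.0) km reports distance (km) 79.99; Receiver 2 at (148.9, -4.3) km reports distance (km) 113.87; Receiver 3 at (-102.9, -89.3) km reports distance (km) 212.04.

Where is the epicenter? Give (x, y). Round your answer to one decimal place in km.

Circle about each station: (x − 131.3)² + (y − 66.0)² = 79.99²; (x − 148.9)² + (y + 4.3)² = 113.87²; (x + 102.9)² + (y + 89.3)² = 212.04².
Subtracting pairs of circle equations eliminates x²+y² and gives linear equations (the radical axes):
35.2 x − 140.6 y = -5973.97
-468.4 x − 310.6 y = -41595.35
Solving the 2×2 system: x ≈ 52.0, y ≈ 55.5 km.

52.0 km east, 55.5 km north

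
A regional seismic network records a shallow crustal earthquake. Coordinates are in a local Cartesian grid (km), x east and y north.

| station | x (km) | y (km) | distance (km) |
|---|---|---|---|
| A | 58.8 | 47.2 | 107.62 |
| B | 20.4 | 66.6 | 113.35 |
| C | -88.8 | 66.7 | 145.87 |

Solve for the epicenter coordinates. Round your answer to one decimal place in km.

x ≈ 4.3 km, y ≈ -45.6 km

Circle about each station: (x − 58.8)² + (y − 47.2)² = 107.62²; (x − 20.4)² + (y − 66.6)² = 113.35²; (x + 88.8)² + (y − 66.7)² = 145.87².
Subtracting pairs of circle equations eliminates x²+y² and gives linear equations (the radical axes):
-76.8 x + 38.8 y = -2099.72
-295.2 x + 39.0 y = -3046.94
Solving the 2×2 system: x ≈ 4.3, y ≈ -45.6 km.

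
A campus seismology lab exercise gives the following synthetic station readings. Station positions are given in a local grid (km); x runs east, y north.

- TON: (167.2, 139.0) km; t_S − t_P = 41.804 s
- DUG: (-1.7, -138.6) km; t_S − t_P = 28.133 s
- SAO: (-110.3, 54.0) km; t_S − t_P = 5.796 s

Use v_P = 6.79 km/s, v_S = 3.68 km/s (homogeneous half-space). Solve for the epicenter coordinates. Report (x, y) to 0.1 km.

x ≈ -150.9 km, y ≈ 31.2 km

Distance from S−P lag: d = Δt · v_P v_S / (v_P − v_S) = Δt · (6.79·3.68)/(6.79−3.68) ≈ 8.0345·Δt.
So d_TON = 335.87, d_DUG = 226.03, d_SAO = 46.57 km.
Circle about each station: (x − 167.2)² + (y − 139.0)² = 335.87²; (x + 1.7)² + (y + 138.6)² = 226.03²; (x + 110.3)² + (y − 54.0)² = 46.57².
Subtracting pairs of circle equations eliminates x²+y² and gives linear equations (the radical axes):
-337.8 x − 555.2 y = 33655.11
-555.0 x − 170.0 y = 78445.14
Solving the 2×2 system: x ≈ -150.9, y ≈ 31.2 km.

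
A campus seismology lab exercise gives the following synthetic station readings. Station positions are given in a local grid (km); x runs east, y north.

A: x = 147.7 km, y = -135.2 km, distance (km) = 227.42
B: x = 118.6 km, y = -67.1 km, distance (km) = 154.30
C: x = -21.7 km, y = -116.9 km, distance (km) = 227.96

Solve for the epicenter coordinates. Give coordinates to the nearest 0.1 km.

(86.4, 83.8)

Circle about each station: (x − 147.7)² + (y + 135.2)² = 227.42²; (x − 118.6)² + (y + 67.1)² = 154.30²; (x + 21.7)² + (y + 116.9)² = 227.96².
Subtracting pairs of circle equations eliminates x²+y² and gives linear equations (the radical axes):
-58.2 x + 136.2 y = 6385.41
-338.8 x + 36.6 y = -26203.74
Solving the 2×2 system: x ≈ 86.4, y ≈ 83.8 km.
Check against A (with the unrounded x, y): √((x − 147.7)²+(y + 135.2)²) = 227.42 ≈ 227.42 km. ✓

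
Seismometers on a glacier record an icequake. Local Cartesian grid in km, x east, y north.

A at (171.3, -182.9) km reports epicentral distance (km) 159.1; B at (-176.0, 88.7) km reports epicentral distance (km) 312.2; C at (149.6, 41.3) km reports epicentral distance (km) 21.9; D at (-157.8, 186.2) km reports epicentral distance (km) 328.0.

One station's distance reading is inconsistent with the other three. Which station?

Solve using three stations at a time. Using B, C, D (subtract circle equations pairwise → linear system) gives (x, y) ≈ (130.6, 30.0).
Distances from that point to each station vs reported:
  A: calculated 216.8 vs reported 159.1 → residual 57.7 km
  B: calculated 312.2 vs reported 312.2 → residual 0.0 km
  C: calculated 22.0 vs reported 21.9 → residual 0.1 km
  D: calculated 328.0 vs reported 328.0 → residual 0.0 km
B, C, D are mutually consistent (residuals ≈ 0); A is off by 57.7 km.

A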